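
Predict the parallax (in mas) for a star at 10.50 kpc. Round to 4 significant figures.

0.09524 mas

d = 10.50 kpc = 10500 pc.
p = 1/d = 1/10500 = 0.000095238 arcsec.
= 0.000095238 × 1000 = 0.095238 mas.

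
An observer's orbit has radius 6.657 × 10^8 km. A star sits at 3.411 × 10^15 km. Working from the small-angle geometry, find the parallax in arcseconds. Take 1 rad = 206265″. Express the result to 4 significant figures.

θ ≈ B/d = (6.657 × 10^8) / (3.411 × 10^15) = 1.9516 × 10^-7 rad.
In arcseconds: 1.9516 × 10^-7 × 206265 = 0.040255″.

0.04026 arcsec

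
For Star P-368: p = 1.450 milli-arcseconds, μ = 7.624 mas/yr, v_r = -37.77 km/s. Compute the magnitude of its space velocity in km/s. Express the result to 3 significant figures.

45.3 km/s

d = 1/p = 1/0.001450″ = 689.66 pc.
μ = 7.624 mas/yr = 0.007624 ″/yr.
v_t = 4.740 μ d = 4.740 × 0.007624 × 689.66 = 24.923 km/s.
v = √(v_r² + v_t²) = √((-37.77)² + 24.923²) = √2047.73 = 45.252 km/s.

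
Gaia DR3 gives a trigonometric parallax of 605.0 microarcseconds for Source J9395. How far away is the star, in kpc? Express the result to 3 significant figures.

1.65 kpc

p = 605.0 microarcseconds = 0.0006050 arcsec.
d = 1/p = 1/0.0006050 = 1652.9 pc.
= 1.6529 kpc.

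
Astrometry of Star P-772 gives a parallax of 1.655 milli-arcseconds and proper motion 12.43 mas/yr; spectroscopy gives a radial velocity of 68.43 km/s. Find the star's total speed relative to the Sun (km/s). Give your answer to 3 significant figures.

77.1 km/s

d = 1/p = 1/0.001655″ = 604.23 pc.
μ = 12.43 mas/yr = 0.01243 ″/yr.
v_t = 4.740 μ d = 4.740 × 0.01243 × 604.23 = 35.6 km/s.
v = √(v_r² + v_t²) = √(68.43² + 35.6²) = √5950.02 = 77.136 km/s.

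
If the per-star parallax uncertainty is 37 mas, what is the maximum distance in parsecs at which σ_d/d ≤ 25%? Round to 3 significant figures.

6.76 pc

σ_d/d = σ_p/p, so the condition is σ_p/p ≤ 0.25, i.e. p ≥ σ_p/0.25.
p_min = 37/0.25 = 148 mas = 0.148 arcsec.
d_max = 1/p_min = 1/0.148 = 6.7568 pc.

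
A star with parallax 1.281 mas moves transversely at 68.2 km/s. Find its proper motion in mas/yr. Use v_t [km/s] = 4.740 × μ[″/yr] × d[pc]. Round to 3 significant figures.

d = 1/p = 1/0.001281″ = 780.64 pc.
μ = v_t / (4.74 d) = 68.2 / (4.74 × 780.64) = 68.2 / 3700.2 = 0.018431 ″/yr = 18.431 mas/yr.

18.4 mas/yr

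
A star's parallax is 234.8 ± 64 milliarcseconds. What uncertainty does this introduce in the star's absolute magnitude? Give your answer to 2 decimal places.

σ_M = 0.59 mag

M = m − 5 log₁₀ d + 5 = m + 5 log₁₀ p + 5, so ∂M/∂p = 5/(p ln 10).
σ_M = (5/ln 10) · (σ_p/p) = 2.1715 × 64/234.8 = 2.1715 × 0.27257 = 0.59189.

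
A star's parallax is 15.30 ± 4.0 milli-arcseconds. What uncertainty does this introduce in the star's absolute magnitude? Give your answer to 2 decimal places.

σ_M = 0.57 mag

M = m − 5 log₁₀ d + 5 = m + 5 log₁₀ p + 5, so ∂M/∂p = 5/(p ln 10).
σ_M = (5/ln 10) · (σ_p/p) = 2.1715 × 4.0/15.30 = 2.1715 × 0.26144 = 0.56772.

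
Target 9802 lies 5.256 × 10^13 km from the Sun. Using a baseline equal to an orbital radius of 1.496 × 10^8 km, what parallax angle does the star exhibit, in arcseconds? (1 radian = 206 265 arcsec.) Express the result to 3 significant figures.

θ ≈ B/d = (1.496 × 10^8) / (5.256 × 10^13) = 2.8463 × 10^-6 rad.
In arcseconds: 2.8463 × 10^-6 × 206265 = 0.58709″.

0.587 arcsec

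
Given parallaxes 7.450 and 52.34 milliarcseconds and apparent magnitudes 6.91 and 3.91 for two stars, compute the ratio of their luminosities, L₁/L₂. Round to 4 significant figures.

L₁/L₂ = 3.114

d₁ = 1/p₁ = 1/0.007450″ = 134.23 pc; d₂ = 1/p₂ = 1/0.05234″ = 19.106 pc.
M₁ = m₁ − 5 log₁₀ d₁ + 5 = 6.91 − 10.6392 + 5 = 1.2708.
M₂ = 3.91 − 6.4058 + 5 = 2.5042.
L₁/L₂ = 10^(0.4(M₂ − M₁)) = 10^(0.4 × 1.2334) = 10^0.49336 = 3.1143.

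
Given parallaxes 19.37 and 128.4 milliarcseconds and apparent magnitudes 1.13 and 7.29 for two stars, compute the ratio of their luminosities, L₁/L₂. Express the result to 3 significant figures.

L₁/L₂ = 12800

d₁ = 1/p₁ = 1/0.01937″ = 51.626 pc; d₂ = 1/p₂ = 1/0.1284″ = 7.7882 pc.
M₁ = m₁ − 5 log₁₀ d₁ + 5 = 1.13 − 8.5643 + 5 = -2.4343.
M₂ = 7.29 − 4.4572 + 5 = 7.8328.
L₁/L₂ = 10^(0.4(M₂ − M₁)) = 10^(0.4 × 10.2671) = 10^4.10684 = 12789.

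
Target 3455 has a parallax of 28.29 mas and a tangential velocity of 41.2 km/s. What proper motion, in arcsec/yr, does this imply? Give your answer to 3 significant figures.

0.246 arcsec/yr

d = 1/p = 1/0.02829″ = 35.348 pc.
μ = v_t / (4.74 d) = 41.2 / (4.74 × 35.348) = 41.2 / 167.55 = 0.2459 ″/yr.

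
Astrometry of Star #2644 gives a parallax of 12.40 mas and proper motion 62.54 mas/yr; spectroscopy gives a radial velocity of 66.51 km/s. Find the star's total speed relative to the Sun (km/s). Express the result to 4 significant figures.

70.68 km/s

d = 1/p = 1/0.01240″ = 80.645 pc.
μ = 62.54 mas/yr = 0.06254 ″/yr.
v_t = 4.740 μ d = 4.740 × 0.06254 × 80.645 = 23.906 km/s.
v = √(v_r² + v_t²) = √(66.51² + 23.906²) = √4995.08 = 70.676 km/s.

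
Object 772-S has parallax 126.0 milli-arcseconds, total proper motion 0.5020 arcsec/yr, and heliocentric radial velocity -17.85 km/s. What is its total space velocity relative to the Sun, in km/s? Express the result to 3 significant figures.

26.0 km/s

d = 1/p = 1/0.1260″ = 7.9365 pc.
v_t = 4.740 μ d = 4.740 × 0.5020 × 7.9365 = 18.885 km/s.
v = √(v_r² + v_t²) = √((-17.85)² + 18.885²) = √675.266 = 25.986 km/s.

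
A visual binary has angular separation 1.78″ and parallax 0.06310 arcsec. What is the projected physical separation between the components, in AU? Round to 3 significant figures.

28.2 AU

d = 1/p = 1/0.06310″ = 15.848 pc.
At distance d (pc), an angle of θ arcsec spans θ·d AU: s = 1.78 × 15.848 = 28.209 AU.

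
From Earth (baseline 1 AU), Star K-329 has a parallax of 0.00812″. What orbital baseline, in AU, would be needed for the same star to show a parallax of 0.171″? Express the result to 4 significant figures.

21.06 AU

Parallax scales linearly with baseline: p ∝ B, so B = p_target / p_Earth × 1 AU.
B = 0.171 / 0.00812 = 21.059 AU.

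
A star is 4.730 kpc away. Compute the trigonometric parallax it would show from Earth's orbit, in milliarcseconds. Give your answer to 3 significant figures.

0.211 mas

d = 4.730 kpc = 4730 pc.
p = 1/d = 1/4730 = 0.00021142 arcsec.
= 0.00021142 × 1000 = 0.21142 mas.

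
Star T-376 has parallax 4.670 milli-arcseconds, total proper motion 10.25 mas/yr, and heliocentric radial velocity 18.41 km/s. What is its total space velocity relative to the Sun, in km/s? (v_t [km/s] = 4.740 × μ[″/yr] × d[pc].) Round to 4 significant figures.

21.15 km/s

d = 1/p = 1/0.004670″ = 214.13 pc.
μ = 10.25 mas/yr = 0.01025 ″/yr.
v_t = 4.740 μ d = 4.740 × 0.01025 × 214.13 = 10.404 km/s.
v = √(v_r² + v_t²) = √(18.41² + 10.404²) = √447.171 = 21.146 km/s.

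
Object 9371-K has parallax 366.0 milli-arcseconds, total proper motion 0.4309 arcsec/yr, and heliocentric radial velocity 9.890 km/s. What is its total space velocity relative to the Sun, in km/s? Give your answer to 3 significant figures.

d = 1/p = 1/0.3660″ = 2.7322 pc.
v_t = 4.740 μ d = 4.740 × 0.4309 × 2.7322 = 5.5804 km/s.
v = √(v_r² + v_t²) = √(9.890² + 5.5804²) = √128.953 = 11.356 km/s.

11.4 km/s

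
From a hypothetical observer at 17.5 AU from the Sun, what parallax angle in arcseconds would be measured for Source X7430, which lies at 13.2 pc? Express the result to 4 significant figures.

p (arcsec) = B (AU) / d (pc).
p = 17.5 / 13.2 = 1.3258 arcsec.

1.326 arcsec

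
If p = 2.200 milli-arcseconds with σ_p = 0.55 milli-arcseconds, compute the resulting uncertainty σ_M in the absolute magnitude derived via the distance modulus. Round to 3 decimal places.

M = m − 5 log₁₀ d + 5 = m + 5 log₁₀ p + 5, so ∂M/∂p = 5/(p ln 10).
σ_M = (5/ln 10) · (σ_p/p) = 2.1715 × 0.55/2.200 = 2.1715 × 0.25 = 0.54288.

σ_M = 0.543 mag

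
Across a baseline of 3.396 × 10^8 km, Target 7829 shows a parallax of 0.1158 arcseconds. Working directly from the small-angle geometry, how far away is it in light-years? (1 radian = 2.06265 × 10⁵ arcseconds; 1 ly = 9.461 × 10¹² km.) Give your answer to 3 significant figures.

θ = 0.1158″ = 0.1158/206265 = 5.6141 × 10^-7 rad.
d = B/θ = (3.396 × 10^8) / (5.6141 × 10^-7) = 6.0491 × 10^14 km = (6.0491 × 10^14) / (9.461 × 10^12) ly = 63.937 ly.

63.9 ly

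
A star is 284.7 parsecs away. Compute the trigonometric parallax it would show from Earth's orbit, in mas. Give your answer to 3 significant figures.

p = 1/d = 1/284.7 = 0.0035125 arcsec.
= 0.0035125 × 1000 = 3.5125 mas.

3.51 mas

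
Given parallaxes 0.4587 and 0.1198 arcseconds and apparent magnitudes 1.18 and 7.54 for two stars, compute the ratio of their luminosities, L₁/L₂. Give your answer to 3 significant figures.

d₁ = 1/p₁ = 1/0.4587″ = 2.1801 pc; d₂ = 1/p₂ = 1/0.1198″ = 8.3472 pc.
M₁ = m₁ − 5 log₁₀ d₁ + 5 = 1.18 − 1.6924 + 5 = 4.4876.
M₂ = 7.54 − 4.6077 + 5 = 7.9323.
L₁/L₂ = 10^(0.4(M₂ − M₁)) = 10^(0.4 × 3.4447) = 10^1.37788 = 23.872.

L₁/L₂ = 23.9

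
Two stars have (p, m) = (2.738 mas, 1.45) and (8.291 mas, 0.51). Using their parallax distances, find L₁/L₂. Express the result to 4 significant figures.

L₁/L₂ = 3.858

d₁ = 1/p₁ = 1/0.002738″ = 365.23 pc; d₂ = 1/p₂ = 1/0.008291″ = 120.61 pc.
M₁ = m₁ − 5 log₁₀ d₁ + 5 = 1.45 − 12.8128 + 5 = -6.3628.
M₂ = 0.51 − 10.4069 + 5 = -4.8969.
L₁/L₂ = 10^(0.4(M₂ − M₁)) = 10^(0.4 × 1.4659) = 10^0.58636 = 3.858.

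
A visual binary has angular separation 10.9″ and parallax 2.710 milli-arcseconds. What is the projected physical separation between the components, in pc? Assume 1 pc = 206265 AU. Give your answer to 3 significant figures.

d = 1/p = 1/0.002710″ = 369 pc.
At distance d (pc), an angle of θ arcsec spans θ·d AU: s = 10.9 × 369 = 4022.1 AU.
= 4022.1 / 206265 = 0.019500 pc.

0.0195 pc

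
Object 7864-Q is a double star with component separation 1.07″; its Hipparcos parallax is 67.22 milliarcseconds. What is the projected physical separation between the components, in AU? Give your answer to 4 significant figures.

15.92 AU

d = 1/p = 1/0.06722″ = 14.877 pc.
At distance d (pc), an angle of θ arcsec spans θ·d AU: s = 1.07 × 14.877 = 15.918 AU.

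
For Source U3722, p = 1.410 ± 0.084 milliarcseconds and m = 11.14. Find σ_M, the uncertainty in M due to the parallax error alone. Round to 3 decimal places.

σ_M = 0.129 mag

M = m − 5 log₁₀ d + 5 = m + 5 log₁₀ p + 5, so ∂M/∂p = 5/(p ln 10).
σ_M = (5/ln 10) · (σ_p/p) = 2.1715 × 0.084/1.410 = 2.1715 × 0.059574 = 0.12936.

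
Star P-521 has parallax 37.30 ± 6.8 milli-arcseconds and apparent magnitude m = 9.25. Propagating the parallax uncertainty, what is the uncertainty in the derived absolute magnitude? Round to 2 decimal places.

M = m − 5 log₁₀ d + 5 = m + 5 log₁₀ p + 5, so ∂M/∂p = 5/(p ln 10).
σ_M = (5/ln 10) · (σ_p/p) = 2.1715 × 6.8/37.30 = 2.1715 × 0.18231 = 0.39589.

σ_M = 0.40 mag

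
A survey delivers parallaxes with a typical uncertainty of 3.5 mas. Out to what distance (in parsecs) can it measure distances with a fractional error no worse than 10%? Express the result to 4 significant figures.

28.57 pc

σ_d/d = σ_p/p, so the condition is σ_p/p ≤ 0.10, i.e. p ≥ σ_p/0.10.
p_min = 3.5/0.10 = 35 mas = 0.035 arcsec.
d_max = 1/p_min = 1/0.035 = 28.571 pc.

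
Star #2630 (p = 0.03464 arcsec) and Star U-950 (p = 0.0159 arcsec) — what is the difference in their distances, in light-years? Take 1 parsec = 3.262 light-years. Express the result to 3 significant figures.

111 ly

d_A = 1/0.03464″ = 28.868 pc; d_B = 1/0.01590″ = 62.893 pc.
|d_B − d_A| = |62.893 − 28.868| = 34.025 pc = 34.025 × 3.262 ly = 110.99 ly.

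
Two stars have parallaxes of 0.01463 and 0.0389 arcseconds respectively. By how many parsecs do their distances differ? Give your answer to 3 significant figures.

42.6 pc

d_A = 1/0.01463″ = 68.353 pc; d_B = 1/0.03890″ = 25.707 pc.
|d_B − d_A| = |25.707 − 68.353| = 42.646 pc.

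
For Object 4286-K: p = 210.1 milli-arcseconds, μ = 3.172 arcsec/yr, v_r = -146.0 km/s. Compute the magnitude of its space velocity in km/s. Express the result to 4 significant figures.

d = 1/p = 1/0.2101″ = 4.7596 pc.
v_t = 4.740 μ d = 4.740 × 3.172 × 4.7596 = 71.562 km/s.
v = √(v_r² + v_t²) = √((-146.0)² + 71.562²) = √26437.1 = 162.59 km/s.

162.6 km/s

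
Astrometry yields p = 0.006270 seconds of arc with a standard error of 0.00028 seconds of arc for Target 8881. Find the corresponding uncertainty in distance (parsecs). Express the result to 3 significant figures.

d = 1/p, so σ_d = σ_p / p².
σ_d = 0.000280 / (0.006270)² = 0.000280 / 0.000039313 = 7.1223 pc.

7.12 pc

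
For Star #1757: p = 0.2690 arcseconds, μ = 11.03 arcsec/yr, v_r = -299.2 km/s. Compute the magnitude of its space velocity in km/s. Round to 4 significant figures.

356.8 km/s

d = 1/p = 1/0.2690″ = 3.7175 pc.
v_t = 4.740 μ d = 4.740 × 11.03 × 3.7175 = 194.36 km/s.
v = √(v_r² + v_t²) = √((-299.2)² + 194.36²) = √127296 = 356.79 km/s.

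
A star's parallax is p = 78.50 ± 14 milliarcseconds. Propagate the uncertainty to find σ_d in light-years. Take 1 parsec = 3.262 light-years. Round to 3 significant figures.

7.41 ly

d = 1/p, so σ_d = σ_p / p².
σ_d = 0.0140 / (0.07850)² = 0.0140 / 0.0061623 = 2.2719 pc = 2.2719 × 3.262 ly = 7.4109 ly.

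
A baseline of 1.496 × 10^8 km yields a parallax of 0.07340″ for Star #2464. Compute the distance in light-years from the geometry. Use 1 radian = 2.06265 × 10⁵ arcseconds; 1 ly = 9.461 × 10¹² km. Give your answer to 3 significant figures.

44.4 ly

θ = 0.07340″ = 0.07340/206265 = 3.5585 × 10^-7 rad.
d = B/θ = (1.496 × 10^8) / (3.5585 × 10^-7) = 4.2040 × 10^14 km = (4.2040 × 10^14) / (9.461 × 10^12) ly = 44.435 ly.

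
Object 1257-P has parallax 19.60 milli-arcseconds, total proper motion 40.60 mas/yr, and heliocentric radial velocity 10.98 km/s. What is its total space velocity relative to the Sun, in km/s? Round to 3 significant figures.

14.7 km/s

d = 1/p = 1/0.01960″ = 51.02 pc.
μ = 40.60 mas/yr = 0.04060 ″/yr.
v_t = 4.740 μ d = 4.740 × 0.04060 × 51.02 = 9.8185 km/s.
v = √(v_r² + v_t²) = √(10.98² + 9.8185²) = √216.963 = 14.73 km/s.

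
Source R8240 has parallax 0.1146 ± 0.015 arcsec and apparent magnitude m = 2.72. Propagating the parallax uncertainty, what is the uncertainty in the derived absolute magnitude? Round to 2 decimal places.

M = m − 5 log₁₀ d + 5 = m + 5 log₁₀ p + 5, so ∂M/∂p = 5/(p ln 10).
σ_M = (5/ln 10) · (σ_p/p) = 2.1715 × 0.015/0.1146 = 2.1715 × 0.13089 = 0.28423.

σ_M = 0.28 mag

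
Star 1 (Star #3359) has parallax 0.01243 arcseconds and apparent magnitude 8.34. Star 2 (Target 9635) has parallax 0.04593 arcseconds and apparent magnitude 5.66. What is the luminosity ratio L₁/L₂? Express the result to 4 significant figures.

L₁/L₂ = 1.157

d₁ = 1/p₁ = 1/0.01243″ = 80.451 pc; d₂ = 1/p₂ = 1/0.04593″ = 21.772 pc.
M₁ = m₁ − 5 log₁₀ d₁ + 5 = 8.34 − 9.5277 + 5 = 3.8123.
M₂ = 5.66 − 6.6895 + 5 = 3.9705.
L₁/L₂ = 10^(0.4(M₂ − M₁)) = 10^(0.4 × 0.1582) = 10^0.06328 = 1.1569.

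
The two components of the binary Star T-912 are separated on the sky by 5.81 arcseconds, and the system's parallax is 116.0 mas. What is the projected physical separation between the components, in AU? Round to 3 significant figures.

50.1 AU

d = 1/p = 1/0.1160″ = 8.6207 pc.
At distance d (pc), an angle of θ arcsec spans θ·d AU: s = 5.81 × 8.6207 = 50.086 AU.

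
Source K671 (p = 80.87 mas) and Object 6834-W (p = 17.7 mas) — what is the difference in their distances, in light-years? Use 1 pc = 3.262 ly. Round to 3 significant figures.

144 ly

d_A = 1/0.08087″ = 12.366 pc; d_B = 1/0.01770″ = 56.497 pc.
|d_B − d_A| = |56.497 − 12.366| = 44.131 pc = 44.131 × 3.262 ly = 143.96 ly.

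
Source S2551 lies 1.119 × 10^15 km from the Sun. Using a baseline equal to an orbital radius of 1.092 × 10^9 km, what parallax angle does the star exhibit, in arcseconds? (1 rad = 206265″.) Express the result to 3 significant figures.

0.201 arcsec

θ ≈ B/d = (1.092 × 10^9) / (1.119 × 10^15) = 9.7587 × 10^-7 rad.
In arcseconds: 9.7587 × 10^-7 × 206265 = 0.20129″.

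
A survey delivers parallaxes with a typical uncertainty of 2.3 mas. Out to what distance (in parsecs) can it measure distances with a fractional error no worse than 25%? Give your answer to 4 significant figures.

108.7 pc

σ_d/d = σ_p/p, so the condition is σ_p/p ≤ 0.25, i.e. p ≥ σ_p/0.25.
p_min = 2.3/0.25 = 9.2 mas = 0.0092 arcsec.
d_max = 1/p_min = 1/0.0092 = 108.7 pc.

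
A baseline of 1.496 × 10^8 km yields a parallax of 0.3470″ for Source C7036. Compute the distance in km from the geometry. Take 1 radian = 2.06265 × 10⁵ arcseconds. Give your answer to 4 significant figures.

θ = 0.3470″ = 0.3470/206265 = 1.6823 × 10^-6 rad.
d = B/θ = (1.496 × 10^8) / (1.6823 × 10^-6) = 8.8926 × 10^13 km.

8.893 × 10^13 km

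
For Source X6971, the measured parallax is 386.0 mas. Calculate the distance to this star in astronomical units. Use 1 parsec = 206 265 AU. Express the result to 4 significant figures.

534400 AU

p = 386.0 mas = 0.3860 arcsec.
d = 1/p = 1/0.3860 = 2.5907 pc.
In AU: 2.5907 × 206265 = 5.3437 × 10^5 AU.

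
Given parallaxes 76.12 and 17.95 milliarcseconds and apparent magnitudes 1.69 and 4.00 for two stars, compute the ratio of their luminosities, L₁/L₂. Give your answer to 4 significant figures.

L₁/L₂ = 0.4668

d₁ = 1/p₁ = 1/0.07612″ = 13.137 pc; d₂ = 1/p₂ = 1/0.01795″ = 55.71 pc.
M₁ = m₁ − 5 log₁₀ d₁ + 5 = 1.69 − 5.5925 + 5 = 1.0975.
M₂ = 4.00 − 8.7297 + 5 = 0.2703.
L₁/L₂ = 10^(0.4(M₂ − M₁)) = 10^(0.4 × (-0.8272)) = 10^(-0.33088) = 0.46679.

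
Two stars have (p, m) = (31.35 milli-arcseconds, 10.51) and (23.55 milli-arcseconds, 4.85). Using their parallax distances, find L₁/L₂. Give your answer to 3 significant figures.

d₁ = 1/p₁ = 1/0.03135″ = 31.898 pc; d₂ = 1/p₂ = 1/0.02355″ = 42.463 pc.
M₁ = m₁ − 5 log₁₀ d₁ + 5 = 10.51 − 7.5188 + 5 = 7.9912.
M₂ = 4.85 − 8.1401 + 5 = 1.7099.
L₁/L₂ = 10^(0.4(M₂ − M₁)) = 10^(0.4 × (-6.2813)) = 10^(-2.51252) = 0.0030724.

L₁/L₂ = 0.00307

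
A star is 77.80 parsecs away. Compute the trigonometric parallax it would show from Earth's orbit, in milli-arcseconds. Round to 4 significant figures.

p = 1/d = 1/77.8 = 0.012853 arcsec.
= 0.012853 × 1000 = 12.853 mas.

12.85 mas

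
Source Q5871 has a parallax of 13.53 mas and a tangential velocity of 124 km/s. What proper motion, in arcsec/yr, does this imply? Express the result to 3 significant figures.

d = 1/p = 1/0.01353″ = 73.91 pc.
μ = v_t / (4.74 d) = 124 / (4.74 × 73.91) = 124 / 350.33 = 0.35395 ″/yr.

0.354 arcsec/yr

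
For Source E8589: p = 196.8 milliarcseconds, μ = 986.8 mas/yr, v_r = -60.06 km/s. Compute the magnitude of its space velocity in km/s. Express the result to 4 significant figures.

d = 1/p = 1/0.1968″ = 5.0813 pc.
μ = 986.8 mas/yr = 0.9868 ″/yr.
v_t = 4.740 μ d = 4.740 × 0.9868 × 5.0813 = 23.767 km/s.
v = √(v_r² + v_t²) = √((-60.06)² + 23.767²) = √4172.07 = 64.592 km/s.

64.59 km/s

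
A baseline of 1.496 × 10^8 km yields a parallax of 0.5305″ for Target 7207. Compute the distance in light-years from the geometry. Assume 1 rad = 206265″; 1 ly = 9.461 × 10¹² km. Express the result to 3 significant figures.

6.15 ly

θ = 0.5305″ = 0.5305/206265 = 2.5719 × 10^-6 rad.
d = B/θ = (1.496 × 10^8) / (2.5719 × 10^-6) = 5.8167 × 10^13 km = (5.8167 × 10^13) / (9.461 × 10^12) ly = 6.1481 ly.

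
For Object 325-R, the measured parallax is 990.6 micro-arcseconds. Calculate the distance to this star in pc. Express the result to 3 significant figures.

p = 990.6 micro-arcseconds = 0.0009906 arcsec.
d = 1/p = 1/0.0009906 = 1009.5 pc.

1010 pc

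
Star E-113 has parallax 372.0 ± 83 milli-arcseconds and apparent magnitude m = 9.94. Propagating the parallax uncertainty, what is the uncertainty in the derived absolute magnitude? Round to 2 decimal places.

M = m − 5 log₁₀ d + 5 = m + 5 log₁₀ p + 5, so ∂M/∂p = 5/(p ln 10).
σ_M = (5/ln 10) · (σ_p/p) = 2.1715 × 83/372.0 = 2.1715 × 0.22312 = 0.48451.

σ_M = 0.48 mag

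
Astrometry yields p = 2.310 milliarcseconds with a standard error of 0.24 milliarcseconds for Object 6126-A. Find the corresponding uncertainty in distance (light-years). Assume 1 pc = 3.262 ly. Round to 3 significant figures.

147 ly

d = 1/p, so σ_d = σ_p / p².
σ_d = 0.000240 / (0.002310)² = 0.000240 / 0.0000053361 = 44.977 pc = 44.977 × 3.262 ly = 146.71 ly.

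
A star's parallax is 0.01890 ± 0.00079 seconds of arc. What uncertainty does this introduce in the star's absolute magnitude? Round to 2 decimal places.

M = m − 5 log₁₀ d + 5 = m + 5 log₁₀ p + 5, so ∂M/∂p = 5/(p ln 10).
σ_M = (5/ln 10) · (σ_p/p) = 2.1715 × 0.00079/0.01890 = 2.1715 × 0.041799 = 0.090767.

σ_M = 0.09 mag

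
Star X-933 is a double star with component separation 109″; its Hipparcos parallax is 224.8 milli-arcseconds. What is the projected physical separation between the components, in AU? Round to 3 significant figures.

d = 1/p = 1/0.2248″ = 4.4484 pc.
At distance d (pc), an angle of θ arcsec spans θ·d AU: s = 109 × 4.4484 = 484.88 AU.

485 AU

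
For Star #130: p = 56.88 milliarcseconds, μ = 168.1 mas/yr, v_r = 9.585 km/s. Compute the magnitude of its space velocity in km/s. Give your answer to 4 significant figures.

d = 1/p = 1/0.05688″ = 17.581 pc.
μ = 168.1 mas/yr = 0.1681 ″/yr.
v_t = 4.740 μ d = 4.740 × 0.1681 × 17.581 = 14.008 km/s.
v = √(v_r² + v_t²) = √(9.585² + 14.008²) = √288.096 = 16.973 km/s.

16.97 km/s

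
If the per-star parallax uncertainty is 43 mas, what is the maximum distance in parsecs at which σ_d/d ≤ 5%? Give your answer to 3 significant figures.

σ_d/d = σ_p/p, so the condition is σ_p/p ≤ 0.05, i.e. p ≥ σ_p/0.05.
p_min = 43/0.05 = 860 mas = 0.86 arcsec.
d_max = 1/p_min = 1/0.86 = 1.1628 pc.

1.16 pc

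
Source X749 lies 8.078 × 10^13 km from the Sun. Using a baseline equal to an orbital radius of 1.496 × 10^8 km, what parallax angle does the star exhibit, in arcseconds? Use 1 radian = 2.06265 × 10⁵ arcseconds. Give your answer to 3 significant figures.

θ ≈ B/d = (1.496 × 10^8) / (8.078 × 10^13) = 1.8519 × 10^-6 rad.
In arcseconds: 1.8519 × 10^-6 × 206265 = 0.38198″.

0.382 arcsec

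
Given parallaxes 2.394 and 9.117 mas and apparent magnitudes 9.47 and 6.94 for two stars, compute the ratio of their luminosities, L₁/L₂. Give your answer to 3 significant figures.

L₁/L₂ = 1.41

d₁ = 1/p₁ = 1/0.002394″ = 417.71 pc; d₂ = 1/p₂ = 1/0.009117″ = 109.69 pc.
M₁ = m₁ − 5 log₁₀ d₁ + 5 = 9.47 − 13.1044 + 5 = 1.3656.
M₂ = 6.94 − 10.2008 + 5 = 1.7392.
L₁/L₂ = 10^(0.4(M₂ − M₁)) = 10^(0.4 × 0.3736) = 10^0.14944 = 1.4107.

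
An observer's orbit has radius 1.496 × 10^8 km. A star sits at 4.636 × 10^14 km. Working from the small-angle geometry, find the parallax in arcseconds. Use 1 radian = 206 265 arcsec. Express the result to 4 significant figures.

θ ≈ B/d = (1.496 × 10^8) / (4.636 × 10^14) = 3.2269 × 10^-7 rad.
In arcseconds: 3.2269 × 10^-7 × 206265 = 0.06656″.

0.06656 arcsec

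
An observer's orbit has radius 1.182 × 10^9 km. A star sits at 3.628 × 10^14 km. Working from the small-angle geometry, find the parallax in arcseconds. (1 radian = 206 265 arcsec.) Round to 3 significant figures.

0.672 arcsec

θ ≈ B/d = (1.182 × 10^9) / (3.628 × 10^14) = 3.2580 × 10^-6 rad.
In arcseconds: 3.2580 × 10^-6 × 206265 = 0.67201″.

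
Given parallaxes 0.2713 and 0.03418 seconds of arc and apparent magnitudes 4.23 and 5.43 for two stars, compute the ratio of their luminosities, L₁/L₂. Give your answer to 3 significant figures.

d₁ = 1/p₁ = 1/0.2713″ = 3.686 pc; d₂ = 1/p₂ = 1/0.03418″ = 29.257 pc.
M₁ = m₁ − 5 log₁₀ d₁ + 5 = 4.23 − 2.8328 + 5 = 6.3972.
M₂ = 5.43 − 7.3311 + 5 = 3.0989.
L₁/L₂ = 10^(0.4(M₂ − M₁)) = 10^(0.4 × (-3.2983)) = 10^(-1.31932) = 0.047938.

L₁/L₂ = 0.0479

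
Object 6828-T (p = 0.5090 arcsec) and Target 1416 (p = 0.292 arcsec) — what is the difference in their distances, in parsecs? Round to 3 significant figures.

d_A = 1/0.5090″ = 1.9646 pc; d_B = 1/0.2920″ = 3.4247 pc.
|d_B − d_A| = |3.4247 − 1.9646| = 1.4601 pc.

1.46 pc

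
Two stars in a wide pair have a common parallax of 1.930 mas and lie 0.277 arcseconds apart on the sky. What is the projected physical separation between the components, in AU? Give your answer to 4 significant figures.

d = 1/p = 1/0.001930″ = 518.13 pc.
At distance d (pc), an angle of θ arcsec spans θ·d AU: s = 0.277 × 518.13 = 143.52 AU.

143.5 AU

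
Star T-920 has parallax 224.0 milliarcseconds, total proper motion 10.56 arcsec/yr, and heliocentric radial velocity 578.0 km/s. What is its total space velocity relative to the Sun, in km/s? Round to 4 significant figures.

d = 1/p = 1/0.2240″ = 4.4643 pc.
v_t = 4.740 μ d = 4.740 × 10.56 × 4.4643 = 223.46 km/s.
v = √(v_r² + v_t²) = √(578.0² + 223.46²) = √384018 = 619.69 km/s.

619.7 km/s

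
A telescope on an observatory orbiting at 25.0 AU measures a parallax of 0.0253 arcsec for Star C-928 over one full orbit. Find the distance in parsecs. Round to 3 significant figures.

With baseline B (in AU) and parallax p (in arcsec), d = B/p parsecs.
d = 25.0 / 0.0253 = 988.14 pc.

988 pc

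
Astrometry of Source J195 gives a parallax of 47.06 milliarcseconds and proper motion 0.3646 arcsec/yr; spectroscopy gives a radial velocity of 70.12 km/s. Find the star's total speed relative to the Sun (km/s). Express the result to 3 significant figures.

d = 1/p = 1/0.04706″ = 21.249 pc.
v_t = 4.740 μ d = 4.740 × 0.3646 × 21.249 = 36.723 km/s.
v = √(v_r² + v_t²) = √(70.12² + 36.723²) = √6265.39 = 79.154 km/s.

79.2 km/s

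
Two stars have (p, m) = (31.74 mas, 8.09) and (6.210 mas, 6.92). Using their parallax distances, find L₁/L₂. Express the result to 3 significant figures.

L₁/L₂ = 0.0130

d₁ = 1/p₁ = 1/0.03174″ = 31.506 pc; d₂ = 1/p₂ = 1/0.006210″ = 161.03 pc.
M₁ = m₁ − 5 log₁₀ d₁ + 5 = 8.09 − 7.4920 + 5 = 5.5980.
M₂ = 6.92 − 11.0345 + 5 = 0.8855.
L₁/L₂ = 10^(0.4(M₂ − M₁)) = 10^(0.4 × (-4.7125)) = 10^(-1.88500) = 0.013032.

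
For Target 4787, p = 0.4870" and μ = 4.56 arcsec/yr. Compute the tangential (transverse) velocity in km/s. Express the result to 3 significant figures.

44.4 km/s

d = 1/p = 1/0.4870″ = 2.0534 pc.
v_t = 4.74 × μ × d = 4.74 × 4.56 × 2.0534 = 44.383 km/s.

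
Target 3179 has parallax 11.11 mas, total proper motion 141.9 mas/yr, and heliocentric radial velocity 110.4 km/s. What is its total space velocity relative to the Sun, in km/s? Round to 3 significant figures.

d = 1/p = 1/0.01111″ = 90.009 pc.
μ = 141.9 mas/yr = 0.1419 ″/yr.
v_t = 4.740 μ d = 4.740 × 0.1419 × 90.009 = 60.541 km/s.
v = √(v_r² + v_t²) = √(110.4² + 60.541²) = √15853.4 = 125.91 km/s.

126 km/s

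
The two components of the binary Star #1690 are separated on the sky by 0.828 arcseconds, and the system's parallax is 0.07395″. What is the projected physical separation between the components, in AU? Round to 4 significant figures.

d = 1/p = 1/0.07395″ = 13.523 pc.
At distance d (pc), an angle of θ arcsec spans θ·d AU: s = 0.828 × 13.523 = 11.197 AU.

11.20 AU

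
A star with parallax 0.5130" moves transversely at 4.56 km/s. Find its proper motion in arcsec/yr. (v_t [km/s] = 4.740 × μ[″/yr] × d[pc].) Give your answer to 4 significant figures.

d = 1/p = 1/0.5130″ = 1.9493 pc.
μ = v_t / (4.74 d) = 4.56 / (4.74 × 1.9493) = 4.56 / 9.2397 = 0.49352 ″/yr.

0.4935 arcsec/yr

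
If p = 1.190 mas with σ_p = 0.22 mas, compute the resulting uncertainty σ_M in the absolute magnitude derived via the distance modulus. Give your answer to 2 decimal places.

M = m − 5 log₁₀ d + 5 = m + 5 log₁₀ p + 5, so ∂M/∂p = 5/(p ln 10).
σ_M = (5/ln 10) · (σ_p/p) = 2.1715 × 0.22/1.190 = 2.1715 × 0.18487 = 0.40145.

σ_M = 0.40 mag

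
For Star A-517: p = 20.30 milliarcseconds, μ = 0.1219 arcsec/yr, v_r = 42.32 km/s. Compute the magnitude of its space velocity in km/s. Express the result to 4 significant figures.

51.00 km/s

d = 1/p = 1/0.02030″ = 49.261 pc.
v_t = 4.740 μ d = 4.740 × 0.1219 × 49.261 = 28.463 km/s.
v = √(v_r² + v_t²) = √(42.32² + 28.463²) = √2601.12 = 51.001 km/s.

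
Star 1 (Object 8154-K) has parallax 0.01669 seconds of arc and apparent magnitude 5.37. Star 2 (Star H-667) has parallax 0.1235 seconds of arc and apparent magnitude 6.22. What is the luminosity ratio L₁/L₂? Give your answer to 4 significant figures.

d₁ = 1/p₁ = 1/0.01669″ = 59.916 pc; d₂ = 1/p₂ = 1/0.1235″ = 8.0972 pc.
M₁ = m₁ − 5 log₁₀ d₁ + 5 = 5.37 − 8.8877 + 5 = 1.4823.
M₂ = 6.22 − 4.5417 + 5 = 6.6783.
L₁/L₂ = 10^(0.4(M₂ − M₁)) = 10^(0.4 × 5.1960) = 10^2.07840 = 119.78.

L₁/L₂ = 119.8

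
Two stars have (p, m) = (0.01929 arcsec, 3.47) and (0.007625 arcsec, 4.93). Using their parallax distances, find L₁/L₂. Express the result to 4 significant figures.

d₁ = 1/p₁ = 1/0.01929″ = 51.84 pc; d₂ = 1/p₂ = 1/0.007625″ = 131.15 pc.
M₁ = m₁ − 5 log₁₀ d₁ + 5 = 3.47 − 8.5733 + 5 = -0.1033.
M₂ = 4.93 − 10.5888 + 5 = -0.6588.
L₁/L₂ = 10^(0.4(M₂ − M₁)) = 10^(0.4 × (-0.5555)) = 10^(-0.22220) = 0.59951.

L₁/L₂ = 0.5995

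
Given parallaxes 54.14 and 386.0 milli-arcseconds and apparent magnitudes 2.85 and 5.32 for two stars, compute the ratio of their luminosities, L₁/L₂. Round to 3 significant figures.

d₁ = 1/p₁ = 1/0.05414″ = 18.471 pc; d₂ = 1/p₂ = 1/0.3860″ = 2.5907 pc.
M₁ = m₁ − 5 log₁₀ d₁ + 5 = 2.85 − 6.3325 + 5 = 1.5175.
M₂ = 5.32 − 2.0671 + 5 = 8.2529.
L₁/L₂ = 10^(0.4(M₂ − M₁)) = 10^(0.4 × 6.7354) = 10^2.69416 = 494.49.

L₁/L₂ = 494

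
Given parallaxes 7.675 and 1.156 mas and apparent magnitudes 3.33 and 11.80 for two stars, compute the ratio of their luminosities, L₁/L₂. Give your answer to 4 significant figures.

d₁ = 1/p₁ = 1/0.007675″ = 130.29 pc; d₂ = 1/p₂ = 1/0.001156″ = 865.05 pc.
M₁ = m₁ − 5 log₁₀ d₁ + 5 = 3.33 − 10.5746 + 5 = -2.2446.
M₂ = 11.80 − 14.6852 + 5 = 2.1148.
L₁/L₂ = 10^(0.4(M₂ − M₁)) = 10^(0.4 × 4.3594) = 10^1.74376 = 55.432.

L₁/L₂ = 55.43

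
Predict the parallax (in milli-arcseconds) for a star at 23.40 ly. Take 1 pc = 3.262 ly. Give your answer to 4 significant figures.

d = 23.40 ly ÷ 3.262 = 7.1735 pc.
p = 1/d = 1/7.1735 = 0.1394 arcsec.
= 0.1394 × 1000 = 139.4 mas.

139.4 mas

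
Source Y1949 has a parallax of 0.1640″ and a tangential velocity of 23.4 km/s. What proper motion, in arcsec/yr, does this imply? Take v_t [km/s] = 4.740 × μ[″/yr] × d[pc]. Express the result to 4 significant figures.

0.8096 arcsec/yr

d = 1/p = 1/0.1640″ = 6.0976 pc.
μ = v_t / (4.74 d) = 23.4 / (4.74 × 6.0976) = 23.4 / 28.903 = 0.8096 ″/yr.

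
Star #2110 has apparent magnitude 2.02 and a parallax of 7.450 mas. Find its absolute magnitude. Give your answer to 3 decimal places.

d = 1/p = 1/0.007450″ = 134.23 pc.
m − M = 5 log₁₀(134.23) − 5 = 10.6392 − 5 = 5.6392.
M = m − (m − M) = 2.02 − 5.6392 = -3.619.

M = -3.619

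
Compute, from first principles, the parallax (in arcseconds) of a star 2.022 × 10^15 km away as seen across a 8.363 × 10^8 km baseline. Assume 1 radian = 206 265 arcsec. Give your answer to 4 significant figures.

θ ≈ B/d = (8.363 × 10^8) / (2.022 × 10^15) = 4.1360 × 10^-7 rad.
In arcseconds: 4.1360 × 10^-7 × 206265 = 0.085311″.

0.08531 arcsec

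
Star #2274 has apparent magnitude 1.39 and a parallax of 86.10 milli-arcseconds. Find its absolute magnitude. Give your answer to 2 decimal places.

M = 1.07

d = 1/p = 1/0.08610″ = 11.614 pc.
m − M = 5 log₁₀(11.614) − 5 = 5.3249 − 5 = 0.3249.
M = m − (m − M) = 1.39 − 0.3249 = 1.07.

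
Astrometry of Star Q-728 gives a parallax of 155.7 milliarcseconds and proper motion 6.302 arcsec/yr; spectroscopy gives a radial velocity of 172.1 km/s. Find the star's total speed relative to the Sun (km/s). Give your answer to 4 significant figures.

d = 1/p = 1/0.1557″ = 6.4226 pc.
v_t = 4.740 μ d = 4.740 × 6.302 × 6.4226 = 191.85 km/s.
v = √(v_r² + v_t²) = √(172.1² + 191.85²) = √66424.8 = 257.73 km/s.

257.7 km/s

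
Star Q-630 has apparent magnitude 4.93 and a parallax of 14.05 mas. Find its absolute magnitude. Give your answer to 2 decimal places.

M = 0.67

d = 1/p = 1/0.01405″ = 71.174 pc.
m − M = 5 log₁₀(71.174) − 5 = 9.2616 − 5 = 4.2616.
M = m − (m − M) = 4.93 − 4.2616 = 0.67.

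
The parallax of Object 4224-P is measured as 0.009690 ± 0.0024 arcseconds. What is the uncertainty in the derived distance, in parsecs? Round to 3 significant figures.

d = 1/p, so σ_d = σ_p / p².
σ_d = 0.00240 / (0.009690)² = 0.00240 / 0.000093896 = 25.56 pc.

25.6 pc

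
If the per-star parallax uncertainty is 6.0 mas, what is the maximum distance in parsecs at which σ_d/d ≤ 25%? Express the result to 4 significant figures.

41.67 pc

σ_d/d = σ_p/p, so the condition is σ_p/p ≤ 0.25, i.e. p ≥ σ_p/0.25.
p_min = 6.0/0.25 = 24 mas = 0.024 arcsec.
d_max = 1/p_min = 1/0.024 = 41.667 pc.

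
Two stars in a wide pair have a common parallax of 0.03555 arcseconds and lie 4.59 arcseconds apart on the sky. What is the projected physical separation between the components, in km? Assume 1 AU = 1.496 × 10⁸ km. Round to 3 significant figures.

1.93 × 10^10 km

d = 1/p = 1/0.03555″ = 28.129 pc.
At distance d (pc), an angle of θ arcsec spans θ·d AU: s = 4.59 × 28.129 = 129.11 AU.
= 129.11 × 1.496 × 10⁸ km = 1.9315 × 10^10 km.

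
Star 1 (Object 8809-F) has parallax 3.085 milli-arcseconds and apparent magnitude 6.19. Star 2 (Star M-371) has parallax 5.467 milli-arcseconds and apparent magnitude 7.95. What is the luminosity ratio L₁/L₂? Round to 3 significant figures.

d₁ = 1/p₁ = 1/0.003085″ = 324.15 pc; d₂ = 1/p₂ = 1/0.005467″ = 182.92 pc.
M₁ = m₁ − 5 log₁₀ d₁ + 5 = 6.19 − 12.5537 + 5 = -1.3637.
M₂ = 7.95 − 11.3113 + 5 = 1.6387.
L₁/L₂ = 10^(0.4(M₂ − M₁)) = 10^(0.4 × 3.0024) = 10^1.20096 = 15.884.

L₁/L₂ = 15.9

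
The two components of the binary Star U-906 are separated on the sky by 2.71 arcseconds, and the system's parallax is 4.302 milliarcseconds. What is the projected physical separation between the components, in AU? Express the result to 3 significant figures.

630 AU

d = 1/p = 1/0.004302″ = 232.45 pc.
At distance d (pc), an angle of θ arcsec spans θ·d AU: s = 2.71 × 232.45 = 629.94 AU.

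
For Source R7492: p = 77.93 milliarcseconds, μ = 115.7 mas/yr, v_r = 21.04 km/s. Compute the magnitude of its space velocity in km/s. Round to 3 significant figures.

22.2 km/s

d = 1/p = 1/0.07793″ = 12.832 pc.
μ = 115.7 mas/yr = 0.1157 ″/yr.
v_t = 4.740 μ d = 4.740 × 0.1157 × 12.832 = 7.0373 km/s.
v = √(v_r² + v_t²) = √(21.04² + 7.0373²) = √492.205 = 22.186 km/s.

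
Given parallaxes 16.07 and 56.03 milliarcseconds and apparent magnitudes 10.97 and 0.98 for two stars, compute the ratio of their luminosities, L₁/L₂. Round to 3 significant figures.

d₁ = 1/p₁ = 1/0.01607″ = 62.228 pc; d₂ = 1/p₂ = 1/0.05603″ = 17.848 pc.
M₁ = m₁ − 5 log₁₀ d₁ + 5 = 10.97 − 8.9699 + 5 = 7.0001.
M₂ = 0.98 − 6.2579 + 5 = -0.2779.
L₁/L₂ = 10^(0.4(M₂ − M₁)) = 10^(0.4 × (-7.2780)) = 10^(-2.91120) = 0.0012269.

L₁/L₂ = 0.00123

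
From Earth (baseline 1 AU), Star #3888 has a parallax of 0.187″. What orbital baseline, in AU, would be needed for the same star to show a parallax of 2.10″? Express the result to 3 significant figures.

Parallax scales linearly with baseline: p ∝ B, so B = p_target / p_Earth × 1 AU.
B = 2.10 / 0.187 = 11.23 AU.

11.2 AU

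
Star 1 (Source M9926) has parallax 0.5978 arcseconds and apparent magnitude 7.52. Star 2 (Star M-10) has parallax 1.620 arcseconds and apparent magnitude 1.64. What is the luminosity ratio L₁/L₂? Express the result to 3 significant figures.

L₁/L₂ = 0.0327

d₁ = 1/p₁ = 1/0.5978″ = 1.6728 pc; d₂ = 1/p₂ = 1/1.620″ = 0.61728 pc.
M₁ = m₁ − 5 log₁₀ d₁ + 5 = 7.52 − 1.1172 + 5 = 11.4028.
M₂ = 1.64 − (-1.0476) + 5 = 7.6876.
L₁/L₂ = 10^(0.4(M₂ − M₁)) = 10^(0.4 × (-3.7152)) = 10^(-1.48608) = 0.032653.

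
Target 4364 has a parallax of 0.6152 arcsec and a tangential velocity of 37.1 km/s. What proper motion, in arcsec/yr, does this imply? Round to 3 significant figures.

4.82 arcsec/yr

d = 1/p = 1/0.6152″ = 1.6255 pc.
μ = v_t / (4.74 d) = 37.1 / (4.74 × 1.6255) = 37.1 / 7.7049 = 4.8151 ″/yr.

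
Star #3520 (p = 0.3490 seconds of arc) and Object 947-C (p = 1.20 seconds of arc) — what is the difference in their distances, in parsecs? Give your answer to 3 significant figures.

d_A = 1/0.3490″ = 2.8653 pc; d_B = 1/1.200″ = 0.83333 pc.
|d_B − d_A| = |0.83333 − 2.8653| = 2.032 pc.

2.03 pc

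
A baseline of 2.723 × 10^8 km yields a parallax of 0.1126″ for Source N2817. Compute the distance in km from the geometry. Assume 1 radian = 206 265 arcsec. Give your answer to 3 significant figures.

4.99 × 10^14 km

θ = 0.1126″ = 0.1126/206265 = 5.4590 × 10^-7 rad.
d = B/θ = (2.723 × 10^8) / (5.4590 × 10^-7) = 4.9881 × 10^14 km.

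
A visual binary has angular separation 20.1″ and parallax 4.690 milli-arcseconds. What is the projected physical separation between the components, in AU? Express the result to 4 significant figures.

d = 1/p = 1/0.004690″ = 213.22 pc.
At distance d (pc), an angle of θ arcsec spans θ·d AU: s = 20.1 × 213.22 = 4285.7 AU.

4286 AU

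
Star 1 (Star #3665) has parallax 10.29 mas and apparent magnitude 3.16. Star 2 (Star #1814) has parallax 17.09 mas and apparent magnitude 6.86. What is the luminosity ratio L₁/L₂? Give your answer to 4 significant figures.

d₁ = 1/p₁ = 1/0.01029″ = 97.182 pc; d₂ = 1/p₂ = 1/0.01709″ = 58.514 pc.
M₁ = m₁ − 5 log₁₀ d₁ + 5 = 3.16 − 9.9379 + 5 = -1.7779.
M₂ = 6.86 − 8.8363 + 5 = 3.0237.
L₁/L₂ = 10^(0.4(M₂ − M₁)) = 10^(0.4 × 4.8016) = 10^1.92064 = 83.299.

L₁/L₂ = 83.30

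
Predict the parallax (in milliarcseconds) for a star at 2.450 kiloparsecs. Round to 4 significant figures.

0.4082 mas

d = 2.450 kpc = 2450 pc.
p = 1/d = 1/2450 = 0.00040816 arcsec.
= 0.00040816 × 1000 = 0.40816 mas.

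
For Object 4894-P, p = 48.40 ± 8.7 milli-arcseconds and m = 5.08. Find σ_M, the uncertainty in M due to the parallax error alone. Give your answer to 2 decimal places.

σ_M = 0.39 mag

M = m − 5 log₁₀ d + 5 = m + 5 log₁₀ p + 5, so ∂M/∂p = 5/(p ln 10).
σ_M = (5/ln 10) · (σ_p/p) = 2.1715 × 8.7/48.40 = 2.1715 × 0.17975 = 0.39033.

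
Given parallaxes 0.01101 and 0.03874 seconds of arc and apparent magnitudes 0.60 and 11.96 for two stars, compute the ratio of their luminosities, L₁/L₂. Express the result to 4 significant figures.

L₁/L₂ = 433300

d₁ = 1/p₁ = 1/0.01101″ = 90.827 pc; d₂ = 1/p₂ = 1/0.03874″ = 25.813 pc.
M₁ = m₁ − 5 log₁₀ d₁ + 5 = 0.60 − 9.7911 + 5 = -4.1911.
M₂ = 11.96 − 7.0592 + 5 = 9.9008.
L₁/L₂ = 10^(0.4(M₂ − M₁)) = 10^(0.4 × 14.0919) = 10^5.63676 = 4.3327 × 10^5.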